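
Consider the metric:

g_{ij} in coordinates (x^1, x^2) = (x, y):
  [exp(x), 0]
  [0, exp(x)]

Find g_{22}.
With x^1 = x, x^2 = y, g_{22} = g_{yy} is the row-2, column-2 entry of the matrix.
g_{22} = exp(x)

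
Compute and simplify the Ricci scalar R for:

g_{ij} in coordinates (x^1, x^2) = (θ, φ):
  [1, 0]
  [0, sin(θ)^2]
Non-zero Christoffel symbols (Γ^k_{ij} = Γ^k_{ji}):
Γ^θ_{φ φ} = -sin(2*θ)/2
Γ^φ_{θ φ} = 1/tan(θ)
Ricci tensor (R_{ij} = R^k_{ikj}): R_{θθ} = 1, R_{θφ} = 0, R_{φφ} = sin(θ)^2
Inverse metric: g^{θθ} = 1, g^{φφ} = 1/sin(θ)^2
R = g^{ij} R_{ij} = (1)(1) + (1/sin(θ)^2)(sin(θ)^2) = 2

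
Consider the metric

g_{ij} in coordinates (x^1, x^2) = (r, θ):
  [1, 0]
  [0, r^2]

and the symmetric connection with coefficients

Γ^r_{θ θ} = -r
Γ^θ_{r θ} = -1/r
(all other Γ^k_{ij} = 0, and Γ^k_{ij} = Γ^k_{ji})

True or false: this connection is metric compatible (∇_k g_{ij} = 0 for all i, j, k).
Using ∇_k g_{ij} = ∂_k g_{ij} - Γ^m_{ki} g_{mj} - Γ^m_{kj} g_{im}:
∇_θ g_{rθ} = (0) - (-r) - (-r) = 2*r ≠ 0
So the connection is not metric compatible (it is not the Levi-Civita connection).
False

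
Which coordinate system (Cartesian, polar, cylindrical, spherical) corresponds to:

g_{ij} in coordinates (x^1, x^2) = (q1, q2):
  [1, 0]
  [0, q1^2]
The line element ds^2 = dq1^2 + q1^2 dq2^2 is dr^2 + r^2 dθ^2 with q1 = r, q2 = θ.
polar coordinates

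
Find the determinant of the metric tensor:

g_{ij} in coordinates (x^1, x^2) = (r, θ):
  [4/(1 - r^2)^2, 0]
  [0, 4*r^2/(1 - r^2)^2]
For a 2×2 metric: det(g) = g_{11}·g_{22} - g_{12}·g_{21}
= (4/(1 - r^2)^2)·(4*r^2/(1 - r^2)^2) - (0)·(0)
= 16*r^2/(1 - r^2)^4 - 0
det(g) = 16*r^2/(1 - r^2)^4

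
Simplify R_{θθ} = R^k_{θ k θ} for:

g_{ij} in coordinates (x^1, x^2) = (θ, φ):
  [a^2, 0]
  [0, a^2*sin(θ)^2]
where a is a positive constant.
Non-zero Christoffel symbols (Γ^k_{ij} = Γ^k_{ji}):
Γ^θ_{φ φ} = -sin(2*θ)/2
Γ^φ_{θ φ} = 1/tan(θ)
R^θ_{θ θ θ} = 0 (a repeated index in an antisymmetric pair)
R^φ_{θ φ θ} = ∂_φ Γ^φ_{θ θ} - ∂_θ Γ^φ_{θ φ} + Γ^φ_{φ m} Γ^m_{θ θ} - Γ^φ_{θ m} Γ^m_{θ φ}
  = (0) - (-1/sin(θ)^2) + (0) - (1/tan(θ)^2) = 1
R_{θθ} = R^θ_{θ θ θ} + R^φ_{θ φ θ} = (0) + (1) = 1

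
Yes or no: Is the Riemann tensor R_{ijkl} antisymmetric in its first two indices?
R_{ijkl} = -R_{jikl} (follows from metric compatibility).
Yes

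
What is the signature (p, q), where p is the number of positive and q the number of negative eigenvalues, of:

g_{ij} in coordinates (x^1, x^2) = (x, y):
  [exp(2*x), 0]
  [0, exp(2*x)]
The metric is diagonal, so its eigenvalues are the diagonal entries: exp(2*x), exp(2*x) (at a generic point, where coordinate-dependent entries are positive).
2 positive, 0 negative.
(2, 0) - Riemannian (positive definite)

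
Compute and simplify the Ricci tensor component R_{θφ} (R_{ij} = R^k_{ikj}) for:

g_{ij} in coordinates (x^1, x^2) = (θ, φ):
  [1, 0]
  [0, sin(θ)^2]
Non-zero Christoffel symbols (Γ^k_{ij} = Γ^k_{ji}):
Γ^θ_{φ φ} = -sin(2*θ)/2
Γ^φ_{θ φ} = 1/tan(θ)
R^θ_{θ θ φ} = 0 (a repeated index in an antisymmetric pair)
R^φ_{θ φ φ} = 0 (a repeated index in an antisymmetric pair)
R_{θφ} = R^θ_{θ θ φ} + R^φ_{θ φ φ} = (0) + (0) = 0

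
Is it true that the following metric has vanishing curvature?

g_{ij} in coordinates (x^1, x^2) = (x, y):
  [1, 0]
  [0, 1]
All metric components are constant, so every Christoffel symbol vanishes and R^i_{jkl} = 0.
Yes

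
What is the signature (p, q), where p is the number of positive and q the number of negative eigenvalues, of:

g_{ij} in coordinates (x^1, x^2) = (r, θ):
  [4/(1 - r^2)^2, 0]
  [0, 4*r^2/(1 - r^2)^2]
The metric is diagonal, so its eigenvalues are the diagonal entries: 4/(1 - r^2)^2, 4*r^2/(1 - r^2)^2 (at a generic point, where coordinate-dependent entries are positive).
2 positive, 0 negative.
(2, 0) - Riemannian (positive definite)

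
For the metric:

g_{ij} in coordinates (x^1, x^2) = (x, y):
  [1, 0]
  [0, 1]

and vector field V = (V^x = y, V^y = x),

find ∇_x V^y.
All Christoffel symbols are zero.
∇_x V^y = ∂_x V^y + Γ^y_{x j} V^j
  = (1) + (0)(y) + (0)(x)
  = 1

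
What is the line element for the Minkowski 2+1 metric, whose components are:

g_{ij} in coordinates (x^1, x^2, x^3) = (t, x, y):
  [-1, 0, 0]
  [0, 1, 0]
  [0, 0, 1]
ds^2 = g_{ij} dx^i dx^j; only the non-zero components contribute.
ds^2 = -dt^2 + dx^2 + dy^2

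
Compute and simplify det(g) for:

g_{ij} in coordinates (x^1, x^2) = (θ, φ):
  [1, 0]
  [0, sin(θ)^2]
For a 2×2 metric: det(g) = g_{11}·g_{22} - g_{12}·g_{21}
= (1)·(sin(θ)^2) - (0)·(0)
= sin(θ)^2 - 0
det(g) = sin(θ)^2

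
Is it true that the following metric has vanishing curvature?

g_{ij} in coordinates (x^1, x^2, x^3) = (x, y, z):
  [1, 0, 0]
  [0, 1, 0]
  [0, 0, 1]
All metric components are constant, so every Christoffel symbol vanishes and R^i_{jkl} = 0.
Yes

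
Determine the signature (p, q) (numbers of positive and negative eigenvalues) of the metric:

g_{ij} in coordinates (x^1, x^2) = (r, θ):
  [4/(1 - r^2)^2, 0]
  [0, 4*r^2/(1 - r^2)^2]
The metric is diagonal, so its eigenvalues are the diagonal entries: 4/(1 - r^2)^2, 4*r^2/(1 - r^2)^2 (at a generic point, where coordinate-dependent entries are positive).
2 positive, 0 negative.
(2, 0) - Riemannian (positive definite)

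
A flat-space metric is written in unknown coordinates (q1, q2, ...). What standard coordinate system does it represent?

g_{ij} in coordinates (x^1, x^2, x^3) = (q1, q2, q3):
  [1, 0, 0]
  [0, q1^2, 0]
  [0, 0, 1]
The line element ds^2 = dq1^2 + q1^2 dq2^2 + dq3^2 is dr^2 + r^2 dθ^2 + dz^2 with q1 = r, q2 = θ, q3 = z.
cylindrical coordinates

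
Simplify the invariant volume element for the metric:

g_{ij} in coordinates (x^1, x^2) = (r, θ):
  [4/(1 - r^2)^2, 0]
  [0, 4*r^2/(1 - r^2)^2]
det(g) = 16*r^2/(1 - r^2)^4
√|det(g)| = 4*r/(r^2 - 1)^2
Volume element: dV = 4*r/(r^2 - 1)^2 dr dθ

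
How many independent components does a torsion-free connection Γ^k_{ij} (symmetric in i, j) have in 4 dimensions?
Γ^k_{ij} has n choices for the upper index and n(n+1)/2 independent symmetric lower index pairs.
Total = 4 × 4×5/2 = 4 × 10 = 40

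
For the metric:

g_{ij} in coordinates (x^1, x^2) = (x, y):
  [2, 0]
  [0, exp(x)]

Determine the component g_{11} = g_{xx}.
With x^1 = x, x^2 = y, g_{11} = g_{xx} is the row-1, column-1 entry of the matrix.
g_{11} = 2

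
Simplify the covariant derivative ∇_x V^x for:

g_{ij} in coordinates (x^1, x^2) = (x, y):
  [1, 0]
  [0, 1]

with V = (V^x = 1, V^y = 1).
All Christoffel symbols are zero.
∇_x V^x = ∂_x V^x + Γ^x_{x j} V^j
  = (0) + (0)(1) + (0)(1)
  = 0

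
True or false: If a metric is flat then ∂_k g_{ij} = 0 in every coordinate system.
Flatness means R^i_{jkl} = 0; the components can still vary, e.g. the flat plane in polar coordinates has g_{θθ} = r^2.
False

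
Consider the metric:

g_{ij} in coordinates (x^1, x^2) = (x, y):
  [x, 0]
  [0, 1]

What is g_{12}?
With x^1 = x, x^2 = y, g_{12} = g_{xy} is the row-1, column-2 entry of the matrix.
g_{12} = 0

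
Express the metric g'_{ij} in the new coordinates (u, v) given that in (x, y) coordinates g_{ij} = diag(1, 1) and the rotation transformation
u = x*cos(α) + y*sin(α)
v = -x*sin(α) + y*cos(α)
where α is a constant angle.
Invert the transformation: x = u*cos(α) - v*sin(α), y = u*sin(α) + v*cos(α)
g'_{ij} = (∂x^k/∂x'^i)(∂x^l/∂x'^j) g_{kl}; with g_{kl} = δ_{kl} this is Σ_k (∂x^k/∂x'^i)(∂x^k/∂x'^j).
Jacobian: ∂x/∂u = cos(α), ∂x/∂v = -sin(α), ∂y/∂u = sin(α), ∂y/∂v = cos(α)
g'_{uu} = (cos(α))(cos(α)) + (sin(α))(sin(α)) = 1
g'_{uv} = (cos(α))(-sin(α)) + (sin(α))(cos(α)) = 0
g'_{vv} = (-sin(α))(-sin(α)) + (cos(α))(cos(α)) = 1
g'_{ij} = diag(1, 1)
The Euclidean metric is invariant under rotations.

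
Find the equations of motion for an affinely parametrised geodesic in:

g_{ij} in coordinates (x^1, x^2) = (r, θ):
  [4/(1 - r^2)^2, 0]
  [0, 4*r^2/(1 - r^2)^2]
Geodesic equation: d^2x^k/dλ^2 + Γ^k_{ij} (dx^i/dλ)(dx^j/dλ) = 0.
Non-zero Christoffel symbols:
Γ^r_{r r} = 2*r/(1 - r^2)
Γ^r_{θ θ} = (r^3 + r)/(r^2 - 1)
Γ^θ_{r θ} = (-r^2 - 1)/(r^3 - r)
Substituting (the symmetric pair Γ^k_{ij}, Γ^k_{ji} combines into a factor 2):
d^2r/dλ^2 + (2*r/(1 - r^2)) (dr/dλ)^2 + ((r^3 + r)/(r^2 - 1)) (dθ/dλ)^2 = 0
d^2θ/dλ^2 + ((-2*r^2 - 2)/(r^3 - r)) (dr/dλ)(dθ/dλ) = 0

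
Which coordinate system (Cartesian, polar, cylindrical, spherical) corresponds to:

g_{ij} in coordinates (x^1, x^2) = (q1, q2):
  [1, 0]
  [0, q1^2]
The line element ds^2 = dq1^2 + q1^2 dq2^2 is dr^2 + r^2 dθ^2 with q1 = r, q2 = θ.
polar coordinates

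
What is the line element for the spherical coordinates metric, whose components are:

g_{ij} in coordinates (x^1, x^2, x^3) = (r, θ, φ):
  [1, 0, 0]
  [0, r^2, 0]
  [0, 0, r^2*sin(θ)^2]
ds^2 = g_{ij} dx^i dx^j; only the non-zero components contribute.
ds^2 = dr^2 + r^2 dθ^2 + r^2*sin(θ)^2 dφ^2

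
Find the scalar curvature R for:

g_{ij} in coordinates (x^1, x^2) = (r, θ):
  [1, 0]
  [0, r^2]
Non-zero Christoffel symbols (Γ^k_{ij} = Γ^k_{ji}):
Γ^r_{θ θ} = -r
Γ^θ_{r θ} = 1/r
Ricci tensor (R_{ij} = R^k_{ikj}): R_{rr} = 0, R_{rθ} = 0, R_{θθ} = 0
Inverse metric: g^{rr} = 1, g^{θθ} = 1/r^2
R = g^{ij} R_{ij} = (1)(0) + (1/r^2)(0) = 0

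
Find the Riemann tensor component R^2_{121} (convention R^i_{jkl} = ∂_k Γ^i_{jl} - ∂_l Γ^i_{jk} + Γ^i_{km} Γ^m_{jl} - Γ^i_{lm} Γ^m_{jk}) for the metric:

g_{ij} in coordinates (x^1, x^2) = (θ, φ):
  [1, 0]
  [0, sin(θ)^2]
Non-zero Christoffel symbols (Γ^k_{ij} = Γ^k_{ji}):
Γ^θ_{φ φ} = -sin(2*θ)/2
Γ^φ_{θ φ} = 1/tan(θ)
R^φ_{θ φ θ} = ∂_φ Γ^φ_{θ θ} - ∂_θ Γ^φ_{θ φ} + Γ^φ_{φ m} Γ^m_{θ θ} - Γ^φ_{θ m} Γ^m_{θ φ}
  = (0) - (-1/sin(θ)^2) + (0) - (1/tan(θ)^2) = 1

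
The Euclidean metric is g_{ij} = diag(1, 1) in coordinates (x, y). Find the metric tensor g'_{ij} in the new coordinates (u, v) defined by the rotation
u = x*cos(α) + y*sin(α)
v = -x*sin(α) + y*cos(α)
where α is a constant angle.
Invert the transformation: x = u*cos(α) - v*sin(α), y = u*sin(α) + v*cos(α)
g'_{ij} = (∂x^k/∂x'^i)(∂x^l/∂x'^j) g_{kl}; with g_{kl} = δ_{kl} this is Σ_k (∂x^k/∂x'^i)(∂x^k/∂x'^j).
Jacobian: ∂x/∂u = cos(α), ∂x/∂v = -sin(α), ∂y/∂u = sin(α), ∂y/∂v = cos(α)
g'_{uu} = (cos(α))(cos(α)) + (sin(α))(sin(α)) = 1
g'_{uv} = (cos(α))(-sin(α)) + (sin(α))(cos(α)) = 0
g'_{vv} = (-sin(α))(-sin(α)) + (cos(α))(cos(α)) = 1
g'_{ij} = diag(1, 1)
The Euclidean metric is invariant under rotations.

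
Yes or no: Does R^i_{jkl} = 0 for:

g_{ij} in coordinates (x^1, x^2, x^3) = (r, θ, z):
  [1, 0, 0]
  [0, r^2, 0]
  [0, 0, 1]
Non-zero Christoffel symbols:
Γ^r_{θ θ} = -r
Γ^θ_{r θ} = 1/r
Ricci tensor: R_{rr} = 0, R_{rθ} = 0, R_{rz} = 0, R_{θθ} = 0, R_{θz} = 0, R_{zz} = 0
All R_{ij} vanish; in 3 dimensions the Riemann tensor is fully determined by the Ricci tensor, so R^i_{jkl} = 0: the metric is flat (curvilinear coordinates on flat space).
Yes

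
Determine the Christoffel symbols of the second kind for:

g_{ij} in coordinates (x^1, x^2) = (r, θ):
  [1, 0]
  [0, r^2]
Using Γ^k_{ij} = (1/2) g^{km} (∂_i g_{mj} + ∂_j g_{mi} - ∂_m g_{ij}); the metric is diagonal, so only the m = k term contributes.
Non-zero symbols (using the symmetry Γ^k_{ij} = Γ^k_{ji}):
Γ^r_{θ θ} = (1/2) g^{rr} (∂_θ g_{rθ} + ∂_θ g_{rθ} - ∂_r g_{θθ}) = (1/2)(1)((0) + (0) - (2*r)) = -r
Γ^θ_{r θ} = (1/2) g^{θθ} (∂_r g_{θθ} + ∂_θ g_{θr} - ∂_θ g_{rθ}) = (1/2)(1/r^2)((2*r) + (0) - (0)) = 1/r
All other Christoffel symbols are zero.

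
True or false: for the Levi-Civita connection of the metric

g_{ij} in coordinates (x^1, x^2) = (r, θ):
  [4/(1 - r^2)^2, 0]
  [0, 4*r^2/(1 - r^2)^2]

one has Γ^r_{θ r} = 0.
Γ^r_{θ r} = (1/2) g^{rr} (∂_θ g_{rr} + ∂_r g_{rθ} - ∂_r g_{θr}) = (1/2)((1 - r^2)^2/4)((0) + (0) - (0)) = 0
This equals the proposed value 0.
True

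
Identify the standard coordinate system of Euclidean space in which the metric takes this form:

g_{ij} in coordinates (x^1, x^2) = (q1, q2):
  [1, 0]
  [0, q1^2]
The line element ds^2 = dq1^2 + q1^2 dq2^2 is dr^2 + r^2 dθ^2 with q1 = r, q2 = θ.
polar coordinates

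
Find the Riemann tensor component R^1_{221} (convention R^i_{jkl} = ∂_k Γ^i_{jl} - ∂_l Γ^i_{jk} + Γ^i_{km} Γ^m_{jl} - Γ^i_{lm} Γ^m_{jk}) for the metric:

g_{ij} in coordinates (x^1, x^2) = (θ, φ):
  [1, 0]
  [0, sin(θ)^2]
Non-zero Christoffel symbols (Γ^k_{ij} = Γ^k_{ji}):
Γ^θ_{φ φ} = -sin(2*θ)/2
Γ^φ_{θ φ} = 1/tan(θ)
R^θ_{φ φ θ} = ∂_φ Γ^θ_{φ θ} - ∂_θ Γ^θ_{φ φ} + Γ^θ_{φ m} Γ^m_{φ θ} - Γ^θ_{θ m} Γ^m_{φ φ}
  = (0) - (-cos(2*θ)) + (-cos(θ)^2) - (0) = -sin(θ)^2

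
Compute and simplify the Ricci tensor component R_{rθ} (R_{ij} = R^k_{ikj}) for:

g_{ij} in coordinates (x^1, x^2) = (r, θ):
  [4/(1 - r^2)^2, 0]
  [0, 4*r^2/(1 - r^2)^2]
Non-zero Christoffel symbols (Γ^k_{ij} = Γ^k_{ji}):
Γ^r_{r r} = 2*r/(1 - r^2)
Γ^r_{θ θ} = (r^3 + r)/(r^2 - 1)
Γ^θ_{r θ} = (-r^2 - 1)/(r^3 - r)
R^r_{r r θ} = 0 (a repeated index in an antisymmetric pair)
R^θ_{r θ θ} = 0 (a repeated index in an antisymmetric pair)
R_{rθ} = R^r_{r r θ} + R^θ_{r θ θ} = (0) + (0) = 0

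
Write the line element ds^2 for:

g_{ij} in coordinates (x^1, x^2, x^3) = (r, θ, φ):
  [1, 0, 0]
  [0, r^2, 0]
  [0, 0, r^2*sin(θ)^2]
ds^2 = g_{ij} dx^i dx^j; only the non-zero components contribute.
ds^2 = dr^2 + r^2 dθ^2 + r^2*sin(θ)^2 dφ^2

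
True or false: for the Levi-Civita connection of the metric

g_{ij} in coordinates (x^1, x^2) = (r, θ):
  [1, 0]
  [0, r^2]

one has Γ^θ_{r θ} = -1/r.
Γ^θ_{r θ} = (1/2) g^{θθ} (∂_r g_{θθ} + ∂_θ g_{θr} - ∂_θ g_{rθ}) = (1/2)(1/r^2)((2*r) + (0) - (0)) = 1/r
This differs from the proposed value -1/r.
False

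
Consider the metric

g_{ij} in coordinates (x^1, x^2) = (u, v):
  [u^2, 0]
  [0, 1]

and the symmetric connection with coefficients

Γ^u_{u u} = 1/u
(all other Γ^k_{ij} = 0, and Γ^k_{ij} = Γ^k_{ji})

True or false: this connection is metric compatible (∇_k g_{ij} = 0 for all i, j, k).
Using ∇_k g_{ij} = ∂_k g_{ij} - Γ^m_{ki} g_{mj} - Γ^m_{kj} g_{im}:
e.g. ∇_u g_{uu} = (2*u) - (u) - (u) = 0
Every component ∇_k g_{ij} vanishes: the connection is metric compatible.
True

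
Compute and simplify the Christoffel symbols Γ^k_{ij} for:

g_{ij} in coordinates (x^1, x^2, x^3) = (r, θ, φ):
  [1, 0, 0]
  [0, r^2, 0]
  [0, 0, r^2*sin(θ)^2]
Using Γ^k_{ij} = (1/2) g^{km} (∂_i g_{mj} + ∂_j g_{mi} - ∂_m g_{ij}); the metric is diagonal, so only the m = k term contributes.
Non-zero symbols (using the symmetry Γ^k_{ij} = Γ^k_{ji}):
Γ^r_{θ θ} = (1/2) g^{rr} (∂_θ g_{rθ} + ∂_θ g_{rθ} - ∂_r g_{θθ}) = (1/2)(1)((0) + (0) - (2*r)) = -r
Γ^r_{φ φ} = (1/2) g^{rr} (∂_φ g_{rφ} + ∂_φ g_{rφ} - ∂_r g_{φφ}) = (1/2)(1)((0) + (0) - (2*r*sin(θ)^2)) = -r*sin(θ)^2
Γ^θ_{r θ} = (1/2) g^{θθ} (∂_r g_{θθ} + ∂_θ g_{θr} - ∂_θ g_{rθ}) = (1/2)(1/r^2)((2*r) + (0) - (0)) = 1/r
Γ^θ_{φ φ} = (1/2) g^{θθ} (∂_φ g_{θφ} + ∂_φ g_{θφ} - ∂_θ g_{φφ}) = (1/2)(1/r^2)((0) + (0) - (r^2*sin(2*θ))) = -sin(2*θ)/2
Γ^φ_{r φ} = (1/2) g^{φφ} (∂_r g_{φφ} + ∂_φ g_{φr} - ∂_φ g_{rφ}) = (1/2)(1/(r^2*sin(θ)^2))((2*r*sin(θ)^2) + (0) - (0)) = 1/r
Γ^φ_{θ φ} = (1/2) g^{φφ} (∂_θ g_{φφ} + ∂_φ g_{φθ} - ∂_φ g_{θφ}) = (1/2)(1/(r^2*sin(θ)^2))((r^2*sin(2*θ)) + (0) - (0)) = 1/tan(θ)
All other Christoffel symbols are zero.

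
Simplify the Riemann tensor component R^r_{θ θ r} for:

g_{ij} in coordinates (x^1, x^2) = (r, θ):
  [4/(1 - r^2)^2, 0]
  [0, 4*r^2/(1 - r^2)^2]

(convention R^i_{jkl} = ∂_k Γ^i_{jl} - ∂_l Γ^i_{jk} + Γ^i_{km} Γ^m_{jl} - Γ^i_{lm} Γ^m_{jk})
Non-zero Christoffel symbols (Γ^k_{ij} = Γ^k_{ji}):
Γ^r_{r r} = 2*r/(1 - r^2)
Γ^r_{θ θ} = (r^3 + r)/(r^2 - 1)
Γ^θ_{r θ} = (-r^2 - 1)/(r^3 - r)
R^r_{θ θ r} = ∂_θ Γ^r_{θ r} - ∂_r Γ^r_{θ θ} + Γ^r_{θ m} Γ^m_{θ r} - Γ^r_{r m} Γ^m_{θ θ}
  = (0) - ((r^4 - 4*r^2 - 1)/(r^2 - 1)^2) + (-(r^2 + 1)^2/(r^2 - 1)^2) - (-2*r^2*(r^2 + 1)/(r^2 - 1)^2) = 4*r^2/(r^2 - 1)^2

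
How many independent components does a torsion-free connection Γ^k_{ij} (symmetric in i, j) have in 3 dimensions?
Γ^k_{ij} has n choices for the upper index and n(n+1)/2 independent symmetric lower index pairs.
Total = 3 × 3×4/2 = 3 × 6 = 18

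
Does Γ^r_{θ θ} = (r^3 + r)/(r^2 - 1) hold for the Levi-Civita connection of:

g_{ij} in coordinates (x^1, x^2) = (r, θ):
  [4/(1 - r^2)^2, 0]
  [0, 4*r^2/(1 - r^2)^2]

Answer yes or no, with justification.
Γ^r_{θ θ} = (1/2) g^{rr} (∂_θ g_{rθ} + ∂_θ g_{rθ} - ∂_r g_{θθ}) = (1/2)((1 - r^2)^2/4)((0) + (0) - (-8*(r^3 + r)/(r^2 - 1)^3)) = (r^3 + r)/(r^2 - 1)
This equals the proposed value (r^3 + r)/(r^2 - 1).
Yes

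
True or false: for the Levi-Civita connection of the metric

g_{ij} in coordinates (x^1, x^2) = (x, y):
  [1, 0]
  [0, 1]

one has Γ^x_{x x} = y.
Γ^x_{x x} = (1/2) g^{xx} (∂_x g_{xx} + ∂_x g_{xx} - ∂_x g_{xx}) = (1/2)(1)((0) + (0) - (0)) = 0
This differs from the proposed value y.
False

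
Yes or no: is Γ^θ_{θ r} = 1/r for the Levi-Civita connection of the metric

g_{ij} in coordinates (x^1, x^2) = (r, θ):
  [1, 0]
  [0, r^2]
Γ^θ_{θ r} = (1/2) g^{θθ} (∂_θ g_{θr} + ∂_r g_{θθ} - ∂_θ g_{θr}) = (1/2)(1/r^2)((0) + (2*r) - (0)) = 1/r
This equals the proposed value 1/r.
Yes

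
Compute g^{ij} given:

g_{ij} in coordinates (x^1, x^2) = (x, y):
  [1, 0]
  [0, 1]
The metric is diagonal, so g^{ij} is diagonal with entries 1/g_{ii}: diag(1, 1).
g^{ij}:
  [1, 0]
  [0, 1]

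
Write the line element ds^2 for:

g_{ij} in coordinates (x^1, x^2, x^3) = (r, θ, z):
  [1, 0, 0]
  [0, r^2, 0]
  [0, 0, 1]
ds^2 = g_{ij} dx^i dx^j; only the non-zero components contribute.
ds^2 = dr^2 + r^2 dθ^2 + dz^2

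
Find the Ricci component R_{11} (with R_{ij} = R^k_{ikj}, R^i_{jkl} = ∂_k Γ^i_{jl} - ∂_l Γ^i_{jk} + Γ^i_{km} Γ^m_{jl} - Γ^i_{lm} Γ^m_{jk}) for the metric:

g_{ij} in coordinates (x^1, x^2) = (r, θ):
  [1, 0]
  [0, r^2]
Non-zero Christoffel symbols (Γ^k_{ij} = Γ^k_{ji}):
Γ^r_{θ θ} = -r
Γ^θ_{r θ} = 1/r
R^r_{r r r} = 0 (a repeated index in an antisymmetric pair)
R^θ_{r θ r} = ∂_θ Γ^θ_{r r} - ∂_r Γ^θ_{r θ} + Γ^θ_{θ m} Γ^m_{r r} - Γ^θ_{r m} Γ^m_{r θ}
  = (0) - (-1/r^2) + (0) - (1/r^2) = 0
R_{rr} = R^r_{r r r} + R^θ_{r θ r} = (0) + (0) = 0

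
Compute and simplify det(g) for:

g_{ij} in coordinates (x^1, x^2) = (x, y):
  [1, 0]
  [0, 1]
For a 2×2 metric: det(g) = g_{11}·g_{22} - g_{12}·g_{21}
= (1)·(1) - (0)·(0)
= 1 - 0
det(g) = 1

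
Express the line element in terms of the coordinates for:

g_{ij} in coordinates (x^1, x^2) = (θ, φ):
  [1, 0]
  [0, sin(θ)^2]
ds^2 = g_{ij} dx^i dx^j; only the non-zero components contribute.
ds^2 = dθ^2 + sin(θ)^2 dφ^2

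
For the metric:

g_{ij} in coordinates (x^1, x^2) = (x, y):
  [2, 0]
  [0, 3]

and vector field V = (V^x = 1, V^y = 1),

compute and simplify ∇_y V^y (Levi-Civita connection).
All Christoffel symbols are zero.
∇_y V^y = ∂_y V^y + Γ^y_{y j} V^j
  = (0) + (0)(1) + (0)(1)
  = 0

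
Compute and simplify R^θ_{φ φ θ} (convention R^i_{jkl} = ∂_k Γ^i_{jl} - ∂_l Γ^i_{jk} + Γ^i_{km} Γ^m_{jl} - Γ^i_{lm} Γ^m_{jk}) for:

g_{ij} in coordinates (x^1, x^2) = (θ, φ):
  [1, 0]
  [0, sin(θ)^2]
Non-zero Christoffel symbols (Γ^k_{ij} = Γ^k_{ji}):
Γ^θ_{φ φ} = -sin(2*θ)/2
Γ^φ_{θ φ} = 1/tan(θ)
R^θ_{φ φ θ} = ∂_φ Γ^θ_{φ θ} - ∂_θ Γ^θ_{φ φ} + Γ^θ_{φ m} Γ^m_{φ θ} - Γ^θ_{θ m} Γ^m_{φ φ}
  = (0) - (-cos(2*θ)) + (-cos(θ)^2) - (0) = -sin(θ)^2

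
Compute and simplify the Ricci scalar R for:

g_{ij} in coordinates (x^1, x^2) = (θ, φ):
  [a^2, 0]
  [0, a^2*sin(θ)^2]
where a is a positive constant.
Non-zero Christoffel symbols (Γ^k_{ij} = Γ^k_{ji}):
Γ^θ_{φ φ} = -sin(2*θ)/2
Γ^φ_{θ φ} = 1/tan(θ)
Ricci tensor (R_{ij} = R^k_{ikj}): R_{θθ} = 1, R_{θφ} = 0, R_{φφ} = sin(θ)^2
Inverse metric: g^{θθ} = 1/a^2, g^{φφ} = 1/(a^2*sin(θ)^2)
R = g^{ij} R_{ij} = (1/a^2)(1) + (1/(a^2*sin(θ)^2))(sin(θ)^2) = 2/a^2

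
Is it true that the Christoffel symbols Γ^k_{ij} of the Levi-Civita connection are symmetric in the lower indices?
The Levi-Civita connection is torsion-free, which is exactly Γ^k_{ij} = Γ^k_{ji}.
Yes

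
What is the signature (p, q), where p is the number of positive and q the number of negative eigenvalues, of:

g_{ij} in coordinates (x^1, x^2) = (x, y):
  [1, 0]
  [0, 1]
The metric is diagonal, so its eigenvalues are the diagonal entries: 1, 1 (at a generic point, where coordinate-dependent entries are positive).
2 positive, 0 negative.
(2, 0) - Riemannian (positive definite)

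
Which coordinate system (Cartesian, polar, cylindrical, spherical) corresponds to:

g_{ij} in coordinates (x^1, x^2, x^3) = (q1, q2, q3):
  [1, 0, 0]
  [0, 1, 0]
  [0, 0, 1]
All components are constant and the metric is the identity, i.e. orthonormal rectilinear coordinates.
Cartesian (3D) coordinates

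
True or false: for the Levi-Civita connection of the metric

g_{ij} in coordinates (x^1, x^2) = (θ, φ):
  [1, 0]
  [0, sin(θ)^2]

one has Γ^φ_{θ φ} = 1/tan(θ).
Γ^φ_{θ φ} = (1/2) g^{φφ} (∂_θ g_{φφ} + ∂_φ g_{φθ} - ∂_φ g_{θφ}) = (1/2)(1/sin(θ)^2)((sin(2*θ)) + (0) - (0)) = 1/tan(θ)
This equals the proposed value 1/tan(θ).
True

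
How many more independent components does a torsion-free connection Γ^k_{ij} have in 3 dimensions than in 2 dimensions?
Independent components in n dimensions: n × n(n+1)/2 = n^2(n+1)/2.
3D: 3 × 6 = 18
2D: 2 × 3 = 6
Difference = 18 - 6 = 12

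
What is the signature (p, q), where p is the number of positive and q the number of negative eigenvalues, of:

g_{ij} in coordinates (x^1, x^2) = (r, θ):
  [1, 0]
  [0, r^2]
The metric is diagonal, so its eigenvalues are the diagonal entries: 1, r^2 (at a generic point, where coordinate-dependent entries are positive).
2 positive, 0 negative.
(2, 0) - Riemannian (positive definite)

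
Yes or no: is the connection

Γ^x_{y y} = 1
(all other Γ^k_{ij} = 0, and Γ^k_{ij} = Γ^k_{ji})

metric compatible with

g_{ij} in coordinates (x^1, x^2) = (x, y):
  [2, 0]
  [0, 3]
Using ∇_k g_{ij} = ∂_k g_{ij} - Γ^m_{ki} g_{mj} - Γ^m_{kj} g_{im}:
∇_y g_{xy} = (0) - (0) - (2) = -2 ≠ 0
So the connection is not metric compatible (it is not the Levi-Civita connection).
No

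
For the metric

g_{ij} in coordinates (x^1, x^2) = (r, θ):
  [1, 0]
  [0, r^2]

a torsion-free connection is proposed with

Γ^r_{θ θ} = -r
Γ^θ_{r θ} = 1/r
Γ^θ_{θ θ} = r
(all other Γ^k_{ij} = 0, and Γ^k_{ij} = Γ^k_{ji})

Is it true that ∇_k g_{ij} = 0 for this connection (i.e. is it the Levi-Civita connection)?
Using ∇_k g_{ij} = ∂_k g_{ij} - Γ^m_{ki} g_{mj} - Γ^m_{kj} g_{im}:
∇_θ g_{θθ} = (0) - (r^3) - (r^3) = -2*r^3 ≠ 0
So the connection is not metric compatible (it is not the Levi-Civita connection).
No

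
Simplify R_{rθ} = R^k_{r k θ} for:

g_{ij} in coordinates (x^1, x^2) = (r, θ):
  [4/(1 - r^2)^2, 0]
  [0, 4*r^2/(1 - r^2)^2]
Non-zero Christoffel symbols (Γ^k_{ij} = Γ^k_{ji}):
Γ^r_{r r} = 2*r/(1 - r^2)
Γ^r_{θ θ} = (r^3 + r)/(r^2 - 1)
Γ^θ_{r θ} = (-r^2 - 1)/(r^3 - r)
R^r_{r r θ} = 0 (a repeated index in an antisymmetric pair)
R^θ_{r θ θ} = 0 (a repeated index in an antisymmetric pair)
R_{rθ} = R^r_{r r θ} + R^θ_{r θ θ} = (0) + (0) = 0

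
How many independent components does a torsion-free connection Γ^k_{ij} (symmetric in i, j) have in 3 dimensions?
Γ^k_{ij} has n choices for the upper index and n(n+1)/2 independent symmetric lower index pairs.
Total = 3 × 3×4/2 = 3 × 6 = 18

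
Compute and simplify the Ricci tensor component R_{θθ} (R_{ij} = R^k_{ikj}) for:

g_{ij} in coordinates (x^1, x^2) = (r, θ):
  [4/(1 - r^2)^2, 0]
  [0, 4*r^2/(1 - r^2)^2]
Non-zero Christoffel symbols (Γ^k_{ij} = Γ^k_{ji}):
Γ^r_{r r} = 2*r/(1 - r^2)
Γ^r_{θ θ} = (r^3 + r)/(r^2 - 1)
Γ^θ_{r θ} = (-r^2 - 1)/(r^3 - r)
R^r_{θ r θ} = ∂_r Γ^r_{θ θ} - ∂_θ Γ^r_{θ r} + Γ^r_{r m} Γ^m_{θ θ} - Γ^r_{θ m} Γ^m_{θ r}
  = ((r^4 - 4*r^2 - 1)/(r^2 - 1)^2) - (0) + (-2*r^2*(r^2 + 1)/(r^2 - 1)^2) - (-(r^2 + 1)^2/(r^2 - 1)^2) = -4*r^2/(r^2 - 1)^2
R^θ_{θ θ θ} = 0 (a repeated index in an antisymmetric pair)
R_{θθ} = R^r_{θ r θ} + R^θ_{θ θ θ} = (-4*r^2/(r^2 - 1)^2) + (0) = -4*r^2/(r^2 - 1)^2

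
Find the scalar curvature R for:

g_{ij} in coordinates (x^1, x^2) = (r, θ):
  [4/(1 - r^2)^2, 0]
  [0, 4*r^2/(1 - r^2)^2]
Non-zero Christoffel symbols (Γ^k_{ij} = Γ^k_{ji}):
Γ^r_{r r} = 2*r/(1 - r^2)
Γ^r_{θ θ} = (r^3 + r)/(r^2 - 1)
Γ^θ_{r θ} = (-r^2 - 1)/(r^3 - r)
Ricci tensor (R_{ij} = R^k_{ikj}): R_{rr} = -4/(r^2 - 1)^2, R_{rθ} = 0, R_{θθ} = -4*r^2/(r^2 - 1)^2
Inverse metric: g^{rr} = (1 - r^2)^2/4, g^{θθ} = (1 - r^2)^2/(4*r^2)
R = g^{ij} R_{ij} = ((1 - r^2)^2/4)(-4/(r^2 - 1)^2) + ((1 - r^2)^2/(4*r^2))(-4*r^2/(r^2 - 1)^2) = -2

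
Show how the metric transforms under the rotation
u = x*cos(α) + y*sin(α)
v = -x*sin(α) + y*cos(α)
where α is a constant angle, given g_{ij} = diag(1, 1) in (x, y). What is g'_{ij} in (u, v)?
Invert the transformation: x = u*cos(α) - v*sin(α), y = u*sin(α) + v*cos(α)
g'_{ij} = (∂x^k/∂x'^i)(∂x^l/∂x'^j) g_{kl}; with g_{kl} = δ_{kl} this is Σ_k (∂x^k/∂x'^i)(∂x^k/∂x'^j).
Jacobian: ∂x/∂u = cos(α), ∂x/∂v = -sin(α), ∂y/∂u = sin(α), ∂y/∂v = cos(α)
g'_{uu} = (cos(α))(cos(α)) + (sin(α))(sin(α)) = 1
g'_{uv} = (cos(α))(-sin(α)) + (sin(α))(cos(α)) = 0
g'_{vv} = (-sin(α))(-sin(α)) + (cos(α))(cos(α)) = 1
g'_{ij} = diag(1, 1)
The Euclidean metric is invariant under rotations.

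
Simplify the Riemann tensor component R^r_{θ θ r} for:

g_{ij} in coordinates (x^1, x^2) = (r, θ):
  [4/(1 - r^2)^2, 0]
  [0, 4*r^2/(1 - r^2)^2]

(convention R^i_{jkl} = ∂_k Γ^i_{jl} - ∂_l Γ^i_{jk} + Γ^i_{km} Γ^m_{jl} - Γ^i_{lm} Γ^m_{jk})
Non-zero Christoffel symbols (Γ^k_{ij} = Γ^k_{ji}):
Γ^r_{r r} = 2*r/(1 - r^2)
Γ^r_{θ θ} = (r^3 + r)/(r^2 - 1)
Γ^θ_{r θ} = (-r^2 - 1)/(r^3 - r)
R^r_{θ θ r} = ∂_θ Γ^r_{θ r} - ∂_r Γ^r_{θ θ} + Γ^r_{θ m} Γ^m_{θ r} - Γ^r_{r m} Γ^m_{θ θ}
  = (0) - ((r^4 - 4*r^2 - 1)/(r^2 - 1)^2) + (-(r^2 + 1)^2/(r^2 - 1)^2) - (-2*r^2*(r^2 + 1)/(r^2 - 1)^2) = 4*r^2/(r^2 - 1)^2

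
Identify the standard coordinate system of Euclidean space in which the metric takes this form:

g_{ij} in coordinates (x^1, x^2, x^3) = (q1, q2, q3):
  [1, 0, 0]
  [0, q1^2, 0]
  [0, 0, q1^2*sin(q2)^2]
The line element ds^2 = dq1^2 + q1^2 dq2^2 + q1^2 sin(q2)^2 dq3^2 is dr^2 + r^2 dθ^2 + r^2 sin(θ)^2 dφ^2 with q1 = r, q2 = θ, q3 = φ.
spherical coordinates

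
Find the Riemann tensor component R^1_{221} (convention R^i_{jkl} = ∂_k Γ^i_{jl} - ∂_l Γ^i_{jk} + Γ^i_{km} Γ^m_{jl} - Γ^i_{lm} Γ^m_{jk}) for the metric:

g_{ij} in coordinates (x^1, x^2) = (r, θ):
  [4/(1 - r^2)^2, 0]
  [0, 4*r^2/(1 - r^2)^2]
Non-zero Christoffel symbols (Γ^k_{ij} = Γ^k_{ji}):
Γ^r_{r r} = 2*r/(1 - r^2)
Γ^r_{θ θ} = (r^3 + r)/(r^2 - 1)
Γ^θ_{r θ} = (-r^2 - 1)/(r^3 - r)
R^r_{θ θ r} = ∂_θ Γ^r_{θ r} - ∂_r Γ^r_{θ θ} + Γ^r_{θ m} Γ^m_{θ r} - Γ^r_{r m} Γ^m_{θ θ}
  = (0) - ((r^4 - 4*r^2 - 1)/(r^2 - 1)^2) + (-(r^2 + 1)^2/(r^2 - 1)^2) - (-2*r^2*(r^2 + 1)/(r^2 - 1)^2) = 4*r^2/(r^2 - 1)^2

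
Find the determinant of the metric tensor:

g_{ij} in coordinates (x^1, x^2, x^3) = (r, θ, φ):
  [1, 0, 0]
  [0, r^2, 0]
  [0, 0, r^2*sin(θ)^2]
Diagonal metric: det(g) = g_{11}·g_{22}·g_{33}
= (1)·(r^2)·(r^2*sin(θ)^2)
det(g) = r^4*sin(θ)^2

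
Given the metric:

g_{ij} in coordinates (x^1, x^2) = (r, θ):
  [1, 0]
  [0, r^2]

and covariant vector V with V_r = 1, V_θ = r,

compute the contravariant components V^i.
Inverse metric (diagonal): g^{rr} = 1, g^{θθ} = 1/r^2
V^i = g^{ij} V_j:
V^r = (1)(1) + (0)(r) = 1
V^θ = (0)(1) + (1/r^2)(r) = 1/r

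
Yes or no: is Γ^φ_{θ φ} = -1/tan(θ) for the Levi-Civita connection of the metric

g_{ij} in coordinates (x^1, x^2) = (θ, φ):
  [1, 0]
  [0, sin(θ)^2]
Γ^φ_{θ φ} = (1/2) g^{φφ} (∂_θ g_{φφ} + ∂_φ g_{φθ} - ∂_φ g_{θφ}) = (1/2)(1/sin(θ)^2)((sin(2*θ)) + (0) - (0)) = 1/tan(θ)
This differs from the proposed value -1/tan(θ).
No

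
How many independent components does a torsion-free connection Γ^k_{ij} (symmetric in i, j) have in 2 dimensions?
Γ^k_{ij} has n choices for the upper index and n(n+1)/2 independent symmetric lower index pairs.
Total = 2 × 2×3/2 = 2 × 3 = 6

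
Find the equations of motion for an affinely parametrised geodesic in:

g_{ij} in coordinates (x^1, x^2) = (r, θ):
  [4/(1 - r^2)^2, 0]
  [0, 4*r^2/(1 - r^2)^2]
Geodesic equation: d^2x^k/dλ^2 + Γ^k_{ij} (dx^i/dλ)(dx^j/dλ) = 0.
Non-zero Christoffel symbols:
Γ^r_{r r} = 2*r/(1 - r^2)
Γ^r_{θ θ} = (r^3 + r)/(r^2 - 1)
Γ^θ_{r θ} = (-r^2 - 1)/(r^3 - r)
Substituting (the symmetric pair Γ^k_{ij}, Γ^k_{ji} combines into a factor 2):
d^2r/dλ^2 + (2*r/(1 - r^2)) (dr/dλ)^2 + ((r^3 + r)/(r^2 - 1)) (dθ/dλ)^2 = 0
d^2θ/dλ^2 + ((-2*r^2 - 2)/(r^3 - r)) (dr/dλ)(dθ/dλ) = 0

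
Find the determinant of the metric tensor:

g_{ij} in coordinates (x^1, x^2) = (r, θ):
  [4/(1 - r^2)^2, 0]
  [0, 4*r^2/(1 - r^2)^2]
For a 2×2 metric: det(g) = g_{11}·g_{22} - g_{12}·g_{21}
= (4/(1 - r^2)^2)·(4*r^2/(1 - r^2)^2) - (0)·(0)
= 16*r^2/(1 - r^2)^4 - 0
det(g) = 16*r^2/(1 - r^2)^4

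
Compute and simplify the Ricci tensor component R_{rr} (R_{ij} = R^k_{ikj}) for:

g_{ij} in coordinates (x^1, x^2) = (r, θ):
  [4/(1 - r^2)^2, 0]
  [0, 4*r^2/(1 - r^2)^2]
Non-zero Christoffel symbols (Γ^k_{ij} = Γ^k_{ji}):
Γ^r_{r r} = 2*r/(1 - r^2)
Γ^r_{θ θ} = (r^3 + r)/(r^2 - 1)
Γ^θ_{r θ} = (-r^2 - 1)/(r^3 - r)
R^r_{r r r} = 0 (a repeated index in an antisymmetric pair)
R^θ_{r θ r} = ∂_θ Γ^θ_{r r} - ∂_r Γ^θ_{r θ} + Γ^θ_{θ m} Γ^m_{r r} - Γ^θ_{r m} Γ^m_{r θ}
  = (0) - ((r^4 + 4*r^2 - 1)/(r^3 - r)^2) + (2*(r^2 + 1)/(r^2 - 1)^2) - ((r^2 + 1)^2/(r^3 - r)^2) = -4/(r^2 - 1)^2
R_{rr} = R^r_{r r r} + R^θ_{r θ r} = (0) + (-4/(r^2 - 1)^2) = -4/(r^2 - 1)^2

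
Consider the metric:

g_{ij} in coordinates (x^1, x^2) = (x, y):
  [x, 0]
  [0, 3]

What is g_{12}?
With x^1 = x, x^2 = y, g_{12} = g_{xy} is the row-1, column-2 entry of the matrix.
g_{12} = 0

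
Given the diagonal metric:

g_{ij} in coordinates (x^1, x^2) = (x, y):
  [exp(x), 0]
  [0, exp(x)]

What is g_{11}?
With x^1 = x, x^2 = y, g_{11} = g_{xx} is the row-1, column-1 entry of the matrix.
g_{11} = exp(x)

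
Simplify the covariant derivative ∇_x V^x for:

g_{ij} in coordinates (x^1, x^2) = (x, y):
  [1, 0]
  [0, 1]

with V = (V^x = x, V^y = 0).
All Christoffel symbols are zero.
∇_x V^x = ∂_x V^x + Γ^x_{x j} V^j
  = (1) + (0)(x) + (0)(0)
  = 1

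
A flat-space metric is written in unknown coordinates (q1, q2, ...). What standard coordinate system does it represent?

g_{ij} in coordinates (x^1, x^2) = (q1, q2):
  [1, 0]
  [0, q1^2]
The line element ds^2 = dq1^2 + q1^2 dq2^2 is dr^2 + r^2 dθ^2 with q1 = r, q2 = θ.
polar coordinates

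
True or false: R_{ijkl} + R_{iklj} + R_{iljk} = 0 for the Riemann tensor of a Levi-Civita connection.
This is the first (algebraic) Bianchi identity.
True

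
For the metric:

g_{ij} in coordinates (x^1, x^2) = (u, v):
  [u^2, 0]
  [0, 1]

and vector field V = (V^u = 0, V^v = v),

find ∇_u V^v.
Non-zero Christoffel symbols:
Γ^u_{u u} = 1/u
∇_u V^v = ∂_u V^v + Γ^v_{u j} V^j
  = (0) + (0)(0) + (0)(v)
  = 0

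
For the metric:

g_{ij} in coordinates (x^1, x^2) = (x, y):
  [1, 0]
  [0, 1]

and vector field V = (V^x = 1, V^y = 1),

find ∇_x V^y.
All Christoffel symbols are zero.
∇_x V^y = ∂_x V^y + Γ^y_{x j} V^j
  = (0) + (0)(1) + (0)(1)
  = 0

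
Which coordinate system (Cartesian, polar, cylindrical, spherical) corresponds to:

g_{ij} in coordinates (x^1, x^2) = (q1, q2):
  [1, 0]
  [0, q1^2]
The line element ds^2 = dq1^2 + q1^2 dq2^2 is dr^2 + r^2 dθ^2 with q1 = r, q2 = θ.
polar coordinates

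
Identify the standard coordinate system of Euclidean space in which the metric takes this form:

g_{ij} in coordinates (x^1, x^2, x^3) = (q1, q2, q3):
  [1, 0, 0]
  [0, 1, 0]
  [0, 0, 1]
All components are constant and the metric is the identity, i.e. orthonormal rectilinear coordinates.
Cartesian (3D) coordinates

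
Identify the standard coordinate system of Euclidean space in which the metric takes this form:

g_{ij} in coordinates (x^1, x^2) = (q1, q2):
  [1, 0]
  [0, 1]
All components are constant and the metric is the identity, i.e. orthonormal rectilinear coordinates.
Cartesian (2D) coordinates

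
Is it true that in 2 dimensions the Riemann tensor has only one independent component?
The number of independent components is n^2(n^2-1)/12 = 4·3/12 = 1 for n = 2 (e.g. R_{1212}).
Yes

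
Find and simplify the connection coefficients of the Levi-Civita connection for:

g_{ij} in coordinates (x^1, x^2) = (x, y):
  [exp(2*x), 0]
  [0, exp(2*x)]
Using Γ^k_{ij} = (1/2) g^{km} (∂_i g_{mj} + ∂_j g_{mi} - ∂_m g_{ij}); the metric is diagonal, so only the m = k term contributes.
Non-zero symbols (using the symmetry Γ^k_{ij} = Γ^k_{ji}):
Γ^x_{x x} = (1/2) g^{xx} (∂_x g_{xx} + ∂_x g_{xx} - ∂_x g_{xx}) = (1/2)(exp(-2*x))((2*exp(2*x)) + (2*exp(2*x)) - (2*exp(2*x))) = 1
Γ^x_{y y} = (1/2) g^{xx} (∂_y g_{xy} + ∂_y g_{xy} - ∂_x g_{yy}) = (1/2)(exp(-2*x))((0) + (0) - (2*exp(2*x))) = -1
Γ^y_{x y} = (1/2) g^{yy} (∂_x g_{yy} + ∂_y g_{yx} - ∂_y g_{xy}) = (1/2)(exp(-2*x))((2*exp(2*x)) + (0) - (0)) = 1
All other Christoffel symbols are zero.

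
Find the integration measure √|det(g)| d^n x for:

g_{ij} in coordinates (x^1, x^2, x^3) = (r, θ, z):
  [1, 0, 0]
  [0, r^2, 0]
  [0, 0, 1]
det(g) = r^2
√|det(g)| = r
Volume element: dV = r dr dθ dz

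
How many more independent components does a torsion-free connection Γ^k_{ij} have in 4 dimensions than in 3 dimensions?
Independent components in n dimensions: n × n(n+1)/2 = n^2(n+1)/2.
4D: 4 × 10 = 40
3D: 3 × 6 = 18
Difference = 40 - 18 = 22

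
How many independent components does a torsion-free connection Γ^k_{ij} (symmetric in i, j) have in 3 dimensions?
Γ^k_{ij} has n choices for the upper index and n(n+1)/2 independent symmetric lower index pairs.
Total = 3 × 3×4/2 = 3 × 6 = 18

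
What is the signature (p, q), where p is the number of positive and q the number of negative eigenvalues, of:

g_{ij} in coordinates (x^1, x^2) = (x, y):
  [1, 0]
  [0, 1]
The metric is diagonal, so its eigenvalues are the diagonal entries: 1, 1 (at a generic point, where coordinate-dependent entries are positive).
2 positive, 0 negative.
(2, 0) - Riemannian (positive definite)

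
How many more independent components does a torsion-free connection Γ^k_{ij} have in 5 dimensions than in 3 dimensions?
Independent components in n dimensions: n × n(n+1)/2 = n^2(n+1)/2.
5D: 5 × 15 = 75
3D: 3 × 6 = 18
Difference = 75 - 18 = 57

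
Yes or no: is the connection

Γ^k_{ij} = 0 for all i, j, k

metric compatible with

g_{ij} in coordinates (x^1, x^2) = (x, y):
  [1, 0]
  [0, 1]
Using ∇_k g_{ij} = ∂_k g_{ij} - Γ^m_{ki} g_{mj} - Γ^m_{kj} g_{im}:
e.g. ∇_y g_{yy} = (0) - (0) - (0) = 0
Every component ∇_k g_{ij} vanishes: the connection is metric compatible.
Yes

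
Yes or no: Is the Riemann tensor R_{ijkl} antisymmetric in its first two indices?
R_{ijkl} = -R_{jikl} (follows from metric compatibility).
Yes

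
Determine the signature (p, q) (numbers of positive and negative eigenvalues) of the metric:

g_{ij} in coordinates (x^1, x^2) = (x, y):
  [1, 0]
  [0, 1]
The metric is diagonal, so its eigenvalues are the diagonal entries: 1, 1 (at a generic point, where coordinate-dependent entries are positive).
2 positive, 0 negative.
(2, 0) - Riemannian (positive definite)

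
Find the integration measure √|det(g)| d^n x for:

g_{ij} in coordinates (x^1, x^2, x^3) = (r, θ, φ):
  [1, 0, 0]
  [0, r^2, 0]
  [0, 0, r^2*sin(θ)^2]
det(g) = r^4*sin(θ)^2
√|det(g)| = r^2*sin(θ) (taking 0 < θ < π so that |sin(θ)| = sin(θ))
Volume element: dV = r^2*sin(θ) dr dθ dφ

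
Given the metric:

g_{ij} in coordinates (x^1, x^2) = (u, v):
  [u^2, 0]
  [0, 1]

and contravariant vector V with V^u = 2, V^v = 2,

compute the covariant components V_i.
V_i = g_{ij} V^j:
V_u = (u^2)(2) + (0)(2) = 2*u^2
V_v = (0)(2) + (1)(2) = 2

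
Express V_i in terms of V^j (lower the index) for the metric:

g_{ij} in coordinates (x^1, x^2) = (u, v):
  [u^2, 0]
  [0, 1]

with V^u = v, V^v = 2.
V_i = g_{ij} V^j:
V_u = (u^2)(v) + (0)(2) = u^2*v
V_v = (0)(v) + (1)(2) = 2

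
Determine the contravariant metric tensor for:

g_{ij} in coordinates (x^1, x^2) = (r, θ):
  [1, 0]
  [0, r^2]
The metric is diagonal, so g^{ij} is diagonal with entries 1/g_{ii}: diag(1, 1/(r^2)).
g^{ij}:
  [1, 0]
  [0, 1/r^2]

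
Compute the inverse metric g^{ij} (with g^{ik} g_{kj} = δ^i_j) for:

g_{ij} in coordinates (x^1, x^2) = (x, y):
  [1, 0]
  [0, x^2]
The metric is diagonal, so g^{ij} is diagonal with entries 1/g_{ii}: diag(1, 1/(x^2)).
g^{ij}:
  [1, 0]
  [0, 1/x^2]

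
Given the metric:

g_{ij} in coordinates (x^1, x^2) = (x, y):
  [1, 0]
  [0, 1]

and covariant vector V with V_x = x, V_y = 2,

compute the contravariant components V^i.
Inverse metric (diagonal): g^{xx} = 1, g^{yy} = 1
V^i = g^{ij} V_j:
V^x = (1)(x) + (0)(2) = x
V^y = (0)(x) + (1)(2) = 2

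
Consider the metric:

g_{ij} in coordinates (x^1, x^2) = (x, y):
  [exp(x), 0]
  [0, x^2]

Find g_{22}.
With x^1 = x, x^2 = y, g_{22} = g_{yy} is the row-2, column-2 entry of the matrix.
g_{22} = x^2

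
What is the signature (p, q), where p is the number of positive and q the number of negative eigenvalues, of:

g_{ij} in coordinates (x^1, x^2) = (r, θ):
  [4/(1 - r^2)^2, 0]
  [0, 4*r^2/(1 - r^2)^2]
The metric is diagonal, so its eigenvalues are the diagonal entries: 4/(1 - r^2)^2, 4*r^2/(1 - r^2)^2 (at a generic point, where coordinate-dependent entries are positive).
2 positive, 0 negative.
(2, 0) - Riemannian (positive definite)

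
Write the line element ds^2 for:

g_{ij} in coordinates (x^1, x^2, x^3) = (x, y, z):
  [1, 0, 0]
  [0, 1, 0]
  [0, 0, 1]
ds^2 = g_{ij} dx^i dx^j; only the non-zero components contribute.
ds^2 = dx^2 + dy^2 + dz^2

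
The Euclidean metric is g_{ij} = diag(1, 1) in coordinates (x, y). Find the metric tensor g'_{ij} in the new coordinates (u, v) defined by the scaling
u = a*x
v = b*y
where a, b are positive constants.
Invert the transformation: x = u/a, y = v/b
g'_{ij} = (∂x^k/∂x'^i)(∂x^l/∂x'^j) g_{kl}; with g_{kl} = δ_{kl} this is Σ_k (∂x^k/∂x'^i)(∂x^k/∂x'^j).
Jacobian: ∂x/∂u = 1/a, ∂x/∂v = 0, ∂y/∂u = 0, ∂y/∂v = 1/b
g'_{uu} = (1/a)(1/a) + (0)(0) = 1/a^2
g'_{uv} = (1/a)(0) + (0)(1/b) = 0
g'_{vv} = (0)(0) + (1/b)(1/b) = 1/b^2
g'_{ij} = diag(1/a^2, 1/b^2)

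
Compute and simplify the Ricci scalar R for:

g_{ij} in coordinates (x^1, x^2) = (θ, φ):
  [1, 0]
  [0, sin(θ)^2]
Non-zero Christoffel symbols (Γ^k_{ij} = Γ^k_{ji}):
Γ^θ_{φ φ} = -sin(2*θ)/2
Γ^φ_{θ φ} = 1/tan(θ)
Ricci tensor (R_{ij} = R^k_{ikj}): R_{θθ} = 1, R_{θφ} = 0, R_{φφ} = sin(θ)^2
Inverse metric: g^{θθ} = 1, g^{φφ} = 1/sin(θ)^2
R = g^{ij} R_{ij} = (1)(1) + (1/sin(θ)^2)(sin(θ)^2) = 2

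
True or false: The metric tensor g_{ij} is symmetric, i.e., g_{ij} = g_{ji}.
By definition the metric is a symmetric bilinear form, g_{ij} = g_{ji}.
True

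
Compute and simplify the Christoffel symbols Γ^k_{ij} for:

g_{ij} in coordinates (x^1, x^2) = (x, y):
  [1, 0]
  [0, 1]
Using Γ^k_{ij} = (1/2) g^{km} (∂_i g_{mj} + ∂_j g_{mi} - ∂_m g_{ij}); the metric is diagonal, so only the m = k term contributes.
Every metric component is constant, so all ∂_m g_{ij} = 0 and every Christoffel symbol vanishes.
All Christoffel symbols are zero.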